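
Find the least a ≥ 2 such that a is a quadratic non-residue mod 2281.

(2/2281) = +1, so 2 is a residue.
(3/2281) = +1, so 3 is a residue.
(4/2281) = +1, so 4 is a residue.
(5/2281) = +1, so 5 is a residue.
(6/2281) = +1, so 6 is a residue.
(7/2281) = −1, so 7 is the smallest positive non-residue mod 2281.

7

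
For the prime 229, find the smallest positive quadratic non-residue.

2

(2/229) = −1, so 2 is the smallest positive non-residue mod 229.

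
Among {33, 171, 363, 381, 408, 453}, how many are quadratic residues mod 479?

(33/479) = +1 → QR.
(171/479) = -1 → non-residue.
(363/479) = +1 → QR.
(381/479) = -1 → non-residue.
(408/479) = -1 → non-residue.
(453/479) = +1 → QR.
Total quadratic residues among the 6: 3.

3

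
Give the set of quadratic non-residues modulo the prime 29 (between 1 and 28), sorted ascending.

2,3,8,10,11,12,14,15,17,18,19,21,26,27

Square k = 1,…,14 (k and 29−k give the same square):
1²=1, 2²=4, 3²=9, 4²=16, 5²=25, 6²≡7, 7²≡20, 8²≡6, 9²≡23, 10²≡13, 11²≡5, 12²≡28, 13²≡24, 14²≡22 (mod 29).
The residues are {1, 4, 5, 6, 7, 9, 13, 16, 20, 22, 23, 24, 25, 28}; the non-residues are the remaining 14 nonzero classes.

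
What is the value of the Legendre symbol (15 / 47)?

Euler's criterion: (15/47) ≡ 15^23 (mod 47).
15^2 ≡ 37 (mod 47)
15^4 ≡ 6 (mod 47)
15^8 ≡ 36 (mod 47)
15^16 ≡ 27 (mod 47)
15^23 = 15^(16+4+2+1) ≡ 46 (mod 47).
Result is 46 ≡ −1, so (15/47) = −1.

-1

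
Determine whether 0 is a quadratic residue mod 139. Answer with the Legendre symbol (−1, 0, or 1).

0

Top reduces to 0: gcd > 1, so the symbol is 0.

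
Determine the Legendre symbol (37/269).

1

Reciprocity: 37 ≡ 1 and 269 ≡ 1 (mod 4), so (37/269) = +(269/37).
Reduce top mod 37: now compute (10/37).
Pull out 2: since 37 ≡ 5 (mod 8), (2/37) = -1.
Reciprocity: 5 ≡ 1 and 37 ≡ 1 (mod 4), so (5/37) = +(37/5).
Reduce top mod 5: now compute (2/5).
Pull out 2: since 5 ≡ 5 (mod 8), (2/5) = -1.
Reached (1/5) = 1. Collecting the sign flips along the way, the symbol is +1.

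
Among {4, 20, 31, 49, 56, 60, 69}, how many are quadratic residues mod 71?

4

(4/71) = +1 → QR.
(20/71) = +1 → QR.
(31/71) = -1 → non-residue.
(49/71) = +1 → QR.
(56/71) = -1 → non-residue.
(60/71) = +1 → QR.
(69/71) = -1 → non-residue.
Total quadratic residues among the 7: 4.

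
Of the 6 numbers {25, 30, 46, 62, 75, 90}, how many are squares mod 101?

(25/101) = +1 → QR.
(30/101) = +1 → QR.
(46/101) = -1 → non-residue.
(62/101) = -1 → non-residue.
(75/101) = -1 → non-residue.
(90/101) = -1 → non-residue.
Total quadratic residues among the 6: 2.

2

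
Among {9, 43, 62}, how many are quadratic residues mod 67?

(9/67) = +1 → QR.
(43/67) = -1 → non-residue.
(62/67) = +1 → QR.
Total quadratic residues among the 3: 2.

2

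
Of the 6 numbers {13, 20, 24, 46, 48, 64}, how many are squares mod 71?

4

(13/71) = -1 → non-residue.
(20/71) = +1 → QR.
(24/71) = +1 → QR.
(46/71) = -1 → non-residue.
(48/71) = +1 → QR.
(64/71) = +1 → QR.
Total quadratic residues among the 6: 4.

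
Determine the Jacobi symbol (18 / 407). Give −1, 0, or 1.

1

Pull out 2: since 407 ≡ 7 (mod 8), (2/407) = +1.
Reciprocity: 9 ≡ 1 and 407 ≡ 3 (mod 4), so (9/407) = +(407/9).
Reduce top mod 9: now compute (2/9).
Pull out 2: since 9 ≡ 1 (mod 8), (2/9) = +1.
Reached (1/9) = 1. Collecting the sign flips along the way, the symbol is +1.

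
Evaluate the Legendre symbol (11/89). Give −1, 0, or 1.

1

Reciprocity: 11 ≡ 3 and 89 ≡ 1 (mod 4), so (11/89) = +(89/11).
Reduce top mod 11: now compute (1/11).
Reached (1/11) = 1. Collecting the sign flips along the way, the symbol is +1.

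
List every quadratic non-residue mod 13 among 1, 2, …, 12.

Square k = 1,…,6 (k and 13−k give the same square):
1²=1, 2²=4, 3²=9, 4²≡3, 5²≡12, 6²≡10 (mod 13).
The residues are {1, 3, 4, 9, 10, 12}; the non-residues are the remaining 6 nonzero classes.

2,5,6,7,8,11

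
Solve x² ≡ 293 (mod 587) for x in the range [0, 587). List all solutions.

Since 587 ≡ 3 (mod 4), a square root of 293 is 293^((587+1)/4) = 293^147 mod 587.
Repeated squaring: 293^2≡147, 293^4≡477, 293^8≡360, 293^16≡460, 293^32≡280, 293^64≡329, 293^128≡233 (mod 587).
293^147 = 293^(128+16+2+1) ≡ 397 (mod 587).
Check: 397² = 157609 ≡ 293 (mod 587). The two roots are 190 and 397.

190, 397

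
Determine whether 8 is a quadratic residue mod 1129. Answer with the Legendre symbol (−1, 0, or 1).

1

Euler's criterion: (8/1129) ≡ 8^564 (mod 1129).
8^2 ≡ 64 (mod 1129)
8^4 ≡ 709 (mod 1129)
8^8 ≡ 276 (mod 1129)
8^16 ≡ 533 (mod 1129)
8^32 ≡ 710 (mod 1129)
8^64 ≡ 566 (mod 1129)
8^128 ≡ 849 (mod 1129)
8^256 ≡ 499 (mod 1129)
8^512 ≡ 621 (mod 1129)
8^564 = 8^(512+32+16+4) ≡ 1 (mod 1129).
Result is 1, so (8/1129) = 1.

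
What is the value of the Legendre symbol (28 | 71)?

-1

Euler's criterion: (28/71) ≡ 28^35 (mod 71).
28^2 ≡ 3 (mod 71)
28^4 ≡ 9 (mod 71)
28^8 ≡ 10 (mod 71)
28^16 ≡ 29 (mod 71)
28^32 ≡ 60 (mod 71)
28^35 = 28^(32+2+1) ≡ 70 (mod 71).
Result is 70 ≡ −1, so (28/71) = −1.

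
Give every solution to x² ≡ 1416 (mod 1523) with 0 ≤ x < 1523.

Since 1523 ≡ 3 (mod 4), a square root of 1416 is 1416^((1523+1)/4) = 1416^381 mod 1523.
Repeated squaring: 1416^2≡788, 1416^4≡1083, 1416^8≡179, 1416^16≡58, 1416^32≡318, 1416^64≡606, 1416^128≡193, 1416^256≡697 (mod 1523).
1416^381 = 1416^(256+64+32+16+8+4+1) ≡ 422 (mod 1523).
Check: 422² = 178084 ≡ 1416 (mod 1523). The two roots are 422 and 1101.

422, 1101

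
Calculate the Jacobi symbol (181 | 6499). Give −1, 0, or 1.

-1

Reciprocity: 181 ≡ 1 and 6499 ≡ 3 (mod 4), so (181/6499) = +(6499/181).
Reduce top mod 181: now compute (164/181).
Pull out 2^2: since 181 ≡ 5 (mod 8), (2/181) = -1, so (2/181)^2 = +1.
Reciprocity: 41 ≡ 1 and 181 ≡ 1 (mod 4), so (41/181) = +(181/41).
Reduce top mod 41: now compute (17/41).
Reciprocity: 17 ≡ 1 and 41 ≡ 1 (mod 4), so (17/41) = +(41/17).
Reduce top mod 17: now compute (7/17).
Reciprocity: 7 ≡ 3 and 17 ≡ 1 (mod 4), so (7/17) = +(17/7).
Reduce top mod 7: now compute (3/7).
Reciprocity: 3 ≡ 3 and 7 ≡ 3 (mod 4), so (3/7) = −(7/3).
Reduce top mod 3: now compute (1/3).
Reached (1/3) = 1. Collecting the sign flips along the way, the symbol is -1.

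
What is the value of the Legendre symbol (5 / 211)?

1

Euler's criterion: (5/211) ≡ 5^105 (mod 211).
5^2 ≡ 25 (mod 211)
5^4 ≡ 203 (mod 211)
5^8 ≡ 64 (mod 211)
5^16 ≡ 87 (mod 211)
5^32 ≡ 184 (mod 211)
5^64 ≡ 96 (mod 211)
5^105 = 5^(64+32+8+1) ≡ 1 (mod 211).
Result is 1, so (5/211) = 1.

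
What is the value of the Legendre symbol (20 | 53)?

Pull out 2^2: since 53 ≡ 5 (mod 8), (2/53) = -1, so (2/53)^2 = +1.
Reciprocity: 5 ≡ 1 and 53 ≡ 1 (mod 4), so (5/53) = +(53/5).
Reduce top mod 5: now compute (3/5).
Reciprocity: 3 ≡ 3 and 5 ≡ 1 (mod 4), so (3/5) = +(5/3).
Reduce top mod 3: now compute (2/3).
Pull out 2: since 3 ≡ 3 (mod 8), (2/3) = -1.
Reached (1/3) = 1. Collecting the sign flips along the way, the symbol is -1.

-1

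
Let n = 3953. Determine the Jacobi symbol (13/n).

Reciprocity: 13 ≡ 1 and 3953 ≡ 1 (mod 4), so (13/3953) = +(3953/13).
Reduce top mod 13: now compute (1/13).
Reached (1/13) = 1. Collecting the sign flips along the way, the symbol is +1.

1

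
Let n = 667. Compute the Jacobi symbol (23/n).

Reciprocity: 23 ≡ 3 and 667 ≡ 3 (mod 4), so (23/667) = −(667/23).
Reduce top mod 23: now compute (0/23).
Top reduces to 0: gcd > 1, so the symbol is 0.

0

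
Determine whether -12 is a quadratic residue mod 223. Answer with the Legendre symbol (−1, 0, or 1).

Euler's criterion: (-12/223) ≡ 211^111 (mod 223).
211^2 ≡ 144 (mod 223)
211^4 ≡ 220 (mod 223)
211^8 ≡ 9 (mod 223)
211^16 ≡ 81 (mod 223)
211^32 ≡ 94 (mod 223)
211^64 ≡ 139 (mod 223)
211^111 = 211^(64+32+8+4+2+1) ≡ 1 (mod 223).
Result is 1, so (-12/223) = 1.

1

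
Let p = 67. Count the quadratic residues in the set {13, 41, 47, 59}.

(13/67) = -1 → non-residue.
(41/67) = -1 → non-residue.
(47/67) = +1 → QR.
(59/67) = +1 → QR.
Total quadratic residues among the 4: 2.

2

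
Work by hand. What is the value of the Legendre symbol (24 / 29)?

Pull out 2^3: since 29 ≡ 5 (mod 8), (2/29) = -1, so (2/29)^3 = -1.
Reciprocity: 3 ≡ 3 and 29 ≡ 1 (mod 4), so (3/29) = +(29/3).
Reduce top mod 3: now compute (2/3).
Pull out 2: since 3 ≡ 3 (mod 8), (2/3) = -1.
Reached (1/3) = 1. Collecting the sign flips along the way, the symbol is +1.

1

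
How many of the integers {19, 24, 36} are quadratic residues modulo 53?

2

(19/53) = -1 → non-residue.
(24/53) = +1 → QR.
(36/53) = +1 → QR.
Total quadratic residues among the 3: 2.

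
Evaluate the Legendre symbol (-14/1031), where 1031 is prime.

First reduce: -14 ≡ 1017 (mod 1031).
Reciprocity: 1017 ≡ 1 and 1031 ≡ 3 (mod 4), so (1017/1031) = +(1031/1017).
Reduce top mod 1017: now compute (14/1017).
Pull out 2: since 1017 ≡ 1 (mod 8), (2/1017) = +1.
Reciprocity: 7 ≡ 3 and 1017 ≡ 1 (mod 4), so (7/1017) = +(1017/7).
Reduce top mod 7: now compute (2/7).
Pull out 2: since 7 ≡ 7 (mod 8), (2/7) = +1.
Reached (1/7) = 1. Collecting the sign flips along the way, the symbol is +1.

1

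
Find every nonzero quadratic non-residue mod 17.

3,5,6,7,10,11,12,14

Square k = 1,…,8 (k and 17−k give the same square):
1²=1, 2²=4, 3²=9, 4²=16, 5²≡8, 6²≡2, 7²≡15, 8²≡13 (mod 17).
The residues are {1, 2, 4, 8, 9, 13, 15, 16}; the non-residues are the remaining 8 nonzero classes.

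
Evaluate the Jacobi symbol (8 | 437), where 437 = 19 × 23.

-1

Pull out 2^3: since 437 ≡ 5 (mod 8), (2/437) = -1, so (2/437)^3 = -1.
Reached (1/437) = 1. Collecting the sign flips along the way, the symbol is -1.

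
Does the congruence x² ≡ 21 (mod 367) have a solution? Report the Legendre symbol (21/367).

-1

Euler's criterion: (21/367) ≡ 21^183 (mod 367).
21^2 ≡ 74 (mod 367)
21^4 ≡ 338 (mod 367)
21^8 ≡ 107 (mod 367)
21^16 ≡ 72 (mod 367)
21^32 ≡ 46 (mod 367)
21^64 ≡ 281 (mod 367)
21^128 ≡ 56 (mod 367)
21^183 = 21^(128+32+16+4+2+1) ≡ 366 (mod 367).
Result is 366 ≡ −1, so (21/367) = −1.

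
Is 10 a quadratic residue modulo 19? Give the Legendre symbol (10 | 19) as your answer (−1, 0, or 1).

Pull out 2: since 19 ≡ 3 (mod 8), (2/19) = -1.
Reciprocity: 5 ≡ 1 and 19 ≡ 3 (mod 4), so (5/19) = +(19/5).
Reduce top mod 5: now compute (4/5).
Pull out 2^2: since 5 ≡ 5 (mod 8), (2/5) = -1, so (2/5)^2 = +1.
Reached (1/5) = 1. Collecting the sign flips along the way, the symbol is -1.

-1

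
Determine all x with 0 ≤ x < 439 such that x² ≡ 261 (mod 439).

106, 333

Since 439 ≡ 3 (mod 4), a square root of 261 is 261^((439+1)/4) = 261^110 mod 439.
Repeated squaring: 261^2≡76, 261^4≡69, 261^8≡371, 261^16≡234, 261^32≡320, 261^64≡113 (mod 439).
261^110 = 261^(64+32+8+4+2) ≡ 106 (mod 439).
Check: 106² = 11236 ≡ 261 (mod 439). The two roots are 106 and 333.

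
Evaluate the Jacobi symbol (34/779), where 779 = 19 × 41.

Pull out 2: since 779 ≡ 3 (mod 8), (2/779) = -1.
Reciprocity: 17 ≡ 1 and 779 ≡ 3 (mod 4), so (17/779) = +(779/17).
Reduce top mod 17: now compute (14/17).
Pull out 2: since 17 ≡ 1 (mod 8), (2/17) = +1.
Reciprocity: 7 ≡ 3 and 17 ≡ 1 (mod 4), so (7/17) = +(17/7).
Reduce top mod 7: now compute (3/7).
Reciprocity: 3 ≡ 3 and 7 ≡ 3 (mod 4), so (3/7) = −(7/3).
Reduce top mod 3: now compute (1/3).
Reached (1/3) = 1. Collecting the sign flips along the way, the symbol is +1.

1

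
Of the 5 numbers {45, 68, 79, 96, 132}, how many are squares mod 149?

(45/149) = +1 → QR.
(68/149) = +1 → QR.
(79/149) = -1 → non-residue.
(96/149) = +1 → QR.
(132/149) = +1 → QR.
Total quadratic residues among the 5: 4.

4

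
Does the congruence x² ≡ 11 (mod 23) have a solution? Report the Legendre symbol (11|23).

Euler's criterion: (11/23) ≡ 11^11 (mod 23).
11^2 ≡ 6 (mod 23)
11^4 ≡ 13 (mod 23)
11^8 ≡ 8 (mod 23)
11^11 = 11^(8+2+1) ≡ 22 (mod 23).
Result is 22 ≡ −1, so (11/23) = −1.

-1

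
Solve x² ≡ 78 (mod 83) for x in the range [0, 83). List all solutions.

Since 83 ≡ 3 (mod 4), a square root of 78 is 78^((83+1)/4) = 78^21 mod 83.
Repeated squaring: 78^2≡25, 78^4≡44, 78^8≡27, 78^16≡65 (mod 83).
78^21 = 78^(16+4+1) ≡ 59 (mod 83).
Check: 59² = 3481 ≡ 78 (mod 83). The two roots are 24 and 59.

24, 59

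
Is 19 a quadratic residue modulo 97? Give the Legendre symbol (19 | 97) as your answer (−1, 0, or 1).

-1

Reciprocity: 19 ≡ 3 and 97 ≡ 1 (mod 4), so (19/97) = +(97/19).
Reduce top mod 19: now compute (2/19).
Pull out 2: since 19 ≡ 3 (mod 8), (2/19) = -1.
Reached (1/19) = 1. Collecting the sign flips along the way, the symbol is -1.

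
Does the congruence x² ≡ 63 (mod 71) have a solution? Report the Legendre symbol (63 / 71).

Reciprocity: 63 ≡ 3 and 71 ≡ 3 (mod 4), so (63/71) = −(71/63).
Reduce top mod 63: now compute (8/63).
Pull out 2^3: since 63 ≡ 7 (mod 8), (2/63) = +1, so (2/63)^3 = +1.
Reached (1/63) = 1. Collecting the sign flips along the way, the symbol is -1.

-1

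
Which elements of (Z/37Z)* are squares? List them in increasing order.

Square k = 1,…,18 (k and 37−k give the same square):
1²=1, 2²=4, 3²=9, 4²=16, 5²=25, 6²=36, 7²≡12, 8²≡27, 9²≡7, 10²≡26, 11²≡10, 12²≡33, 13²≡21, 14²≡11, 15²≡3, 16²≡34, 17²≡30, 18²≡28 (mod 37).
So the quadratic residues mod 37 are {1, 3, 4, 7, 9, 10, 11, 12, 16, 21, 25, 26, 27, 28, 30, 33, 34, 36}.

1,3,4,7,9,10,11,12,16,21,25,26,27,28,30,33,34,36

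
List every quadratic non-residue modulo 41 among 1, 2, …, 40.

3 6 7 11 12 13 14 15 17 19 22 24 26 27 28 29 30 34 35 38

Square k = 1,…,20 (k and 41−k give the same square):
1²=1, 2²=4, 3²=9, 4²=16, 5²=25, 6²=36, 7²≡8, 8²≡23, 9²≡40, 10²≡18, 11²≡39, 12²≡21, 13²≡5, 14²≡32, 15²≡20, 16²≡10, 17²≡2, 18²≡37, 19²≡33, 20²≡31 (mod 41).
The residues are {1, 2, 4, 5, 8, 9, 10, 16, 18, 20, 21, 23, 25, 31, 32, 33, 36, 37, 39, 40}; the non-residues are the remaining 20 nonzero classes.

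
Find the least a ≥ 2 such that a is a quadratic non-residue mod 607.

(2/607) = +1, so 2 is a residue.
(3/607) = −1, so 3 is the smallest positive non-residue mod 607.

3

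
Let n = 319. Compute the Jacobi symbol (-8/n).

First reduce: -8 ≡ 311 (mod 319).
Reciprocity: 311 ≡ 3 and 319 ≡ 3 (mod 4), so (311/319) = −(319/311).
Reduce top mod 311: now compute (8/311).
Pull out 2^3: since 311 ≡ 7 (mod 8), (2/311) = +1, so (2/311)^3 = +1.
Reached (1/311) = 1. Collecting the sign flips along the way, the symbol is -1.

-1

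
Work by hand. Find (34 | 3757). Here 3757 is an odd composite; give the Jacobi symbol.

Pull out 2: since 3757 ≡ 5 (mod 8), (2/3757) = -1.
Reciprocity: 17 ≡ 1 and 3757 ≡ 1 (mod 4), so (17/3757) = +(3757/17).
Reduce top mod 17: now compute (0/17).
Top reduces to 0: gcd > 1, so the symbol is 0.

0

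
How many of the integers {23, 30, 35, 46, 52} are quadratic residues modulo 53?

(23/53) = -1 → non-residue.
(30/53) = -1 → non-residue.
(35/53) = -1 → non-residue.
(46/53) = +1 → QR.
(52/53) = +1 → QR.
Total quadratic residues among the 5: 2.

2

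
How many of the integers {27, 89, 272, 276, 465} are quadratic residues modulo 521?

(27/521) = -1 → non-residue.
(89/521) = -1 → non-residue.
(272/521) = -1 → non-residue.
(276/521) = +1 → QR.
(465/521) = -1 → non-residue.
Total quadratic residues among the 5: 1.

1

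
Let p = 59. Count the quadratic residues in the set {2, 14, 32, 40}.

0

(2/59) = -1 → non-residue.
(14/59) = -1 → non-residue.
(32/59) = -1 → non-residue.
(40/59) = -1 → non-residue.
Total quadratic residues among the 4: 0.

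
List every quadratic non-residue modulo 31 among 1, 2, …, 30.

Square k = 1,…,15 (k and 31−k give the same square):
1²=1, 2²=4, 3²=9, 4²=16, 5²=25, 6²≡5, 7²≡18, 8²≡2, 9²≡19, 10²≡7, 11²≡28, 12²≡20, 13²≡14, 14²≡10, 15²≡8 (mod 31).
The residues are {1, 2, 4, 5, 7, 8, 9, 10, 14, 16, 18, 19, 20, 25, 28}; the non-residues are the remaining 15 nonzero classes.

3 6 11 12 13 15 17 21 22 23 24 26 27 29 30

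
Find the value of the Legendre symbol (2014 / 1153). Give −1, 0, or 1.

Euler's criterion: (2014/1153) ≡ 861^576 (mod 1153).
861^2 ≡ 1095 (mod 1153)
861^4 ≡ 1058 (mod 1153)
861^8 ≡ 954 (mod 1153)
861^16 ≡ 399 (mod 1153)
861^32 ≡ 87 (mod 1153)
861^64 ≡ 651 (mod 1153)
861^128 ≡ 650 (mod 1153)
861^256 ≡ 502 (mod 1153)
861^512 ≡ 650 (mod 1153)
861^576 = 861^(512+64) ≡ 1152 (mod 1153).
Result is 1152 ≡ −1, so (2014/1153) = −1.

-1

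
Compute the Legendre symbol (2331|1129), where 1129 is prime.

First reduce: 2331 ≡ 73 (mod 1129).
Reciprocity: 73 ≡ 1 and 1129 ≡ 1 (mod 4), so (73/1129) = +(1129/73).
Reduce top mod 73: now compute (34/73).
Pull out 2: since 73 ≡ 1 (mod 8), (2/73) = +1.
Reciprocity: 17 ≡ 1 and 73 ≡ 1 (mod 4), so (17/73) = +(73/17).
Reduce top mod 17: now compute (5/17).
Reciprocity: 5 ≡ 1 and 17 ≡ 1 (mod 4), so (5/17) = +(17/5).
Reduce top mod 5: now compute (2/5).
Pull out 2: since 5 ≡ 5 (mod 8), (2/5) = -1.
Reached (1/5) = 1. Collecting the sign flips along the way, the symbol is -1.

-1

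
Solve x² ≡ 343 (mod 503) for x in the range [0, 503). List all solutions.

Since 503 ≡ 3 (mod 4), a square root of 343 is 343^((503+1)/4) = 343^126 mod 503.
Repeated squaring: 343^2≡450, 343^4≡294, 343^8≡423, 343^16≡364, 343^32≡207, 343^64≡94 (mod 503).
343^126 = 343^(64+32+16+8+4+2) ≡ 118 (mod 503).
Check: 118² = 13924 ≡ 343 (mod 503). The two roots are 118 and 385.

118, 385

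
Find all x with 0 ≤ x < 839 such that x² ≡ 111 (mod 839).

159, 680

Since 839 ≡ 3 (mod 4), a square root of 111 is 111^((839+1)/4) = 111^210 mod 839.
Repeated squaring: 111^2≡575, 111^4≡59, 111^8≡125, 111^16≡523, 111^32≡15, 111^64≡225, 111^128≡285 (mod 839).
111^210 = 111^(128+64+16+2) ≡ 159 (mod 839).
Check: 159² = 25281 ≡ 111 (mod 839). The two roots are 159 and 680.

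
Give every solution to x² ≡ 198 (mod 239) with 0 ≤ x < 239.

Since 239 ≡ 3 (mod 4), a square root of 198 is 198^((239+1)/4) = 198^60 mod 239.
Repeated squaring: 198^2≡8, 198^4≡64, 198^8≡33, 198^16≡133, 198^32≡3 (mod 239).
198^60 = 198^(32+16+8+4) ≡ 213 (mod 239).
Check: 213² = 45369 ≡ 198 (mod 239). The two roots are 26 and 213.

26, 213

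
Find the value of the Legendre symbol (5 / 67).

-1

Reciprocity: 5 ≡ 1 and 67 ≡ 3 (mod 4), so (5/67) = +(67/5).
Reduce top mod 5: now compute (2/5).
Pull out 2: since 5 ≡ 5 (mod 8), (2/5) = -1.
Reached (1/5) = 1. Collecting the sign flips along the way, the symbol is -1.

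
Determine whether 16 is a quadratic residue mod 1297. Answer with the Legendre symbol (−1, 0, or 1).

Pull out 2^4: since 1297 ≡ 1 (mod 8), (2/1297) = +1, so (2/1297)^4 = +1.
Reached (1/1297) = 1. Collecting the sign flips along the way, the symbol is +1.

1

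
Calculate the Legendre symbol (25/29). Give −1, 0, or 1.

Reciprocity: 25 ≡ 1 and 29 ≡ 1 (mod 4), so (25/29) = +(29/25).
Reduce top mod 25: now compute (4/25).
Pull out 2^2: since 25 ≡ 1 (mod 8), (2/25) = +1, so (2/25)^2 = +1.
Reached (1/25) = 1. Collecting the sign flips along the way, the symbol is +1.

1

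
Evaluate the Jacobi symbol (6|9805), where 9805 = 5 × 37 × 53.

-1

Pull out 2: since 9805 ≡ 5 (mod 8), (2/9805) = -1.
Reciprocity: 3 ≡ 3 and 9805 ≡ 1 (mod 4), so (3/9805) = +(9805/3).
Reduce top mod 3: now compute (1/3).
Reached (1/3) = 1. Collecting the sign flips along the way, the symbol is -1.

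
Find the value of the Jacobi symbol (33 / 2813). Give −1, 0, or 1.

Reciprocity: 33 ≡ 1 and 2813 ≡ 1 (mod 4), so (33/2813) = +(2813/33).
Reduce top mod 33: now compute (8/33).
Pull out 2^3: since 33 ≡ 1 (mod 8), (2/33) = +1, so (2/33)^3 = +1.
Reached (1/33) = 1. Collecting the sign flips along the way, the symbol is +1.

1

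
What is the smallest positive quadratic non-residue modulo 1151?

13

(2/1151) = +1, so 2 is a residue.
(3/1151) = +1, so 3 is a residue.
(4/1151) = +1, so 4 is a residue.
(5/1151) = +1, so 5 is a residue.
(6/1151) = +1, so 6 is a residue.
(7/1151) = +1, so 7 is a residue.
(8/1151) = +1, so 8 is a residue.
(9/1151) = +1, so 9 is a residue.
(10/1151) = +1, so 10 is a residue.
(11/1151) = +1, so 11 is a residue.
(12/1151) = +1, so 12 is a residue.
(13/1151) = −1, so 13 is the smallest positive non-residue mod 1151.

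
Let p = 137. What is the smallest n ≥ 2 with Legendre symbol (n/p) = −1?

3

(2/137) = +1, so 2 is a residue.
(3/137) = −1, so 3 is the smallest positive non-residue mod 137.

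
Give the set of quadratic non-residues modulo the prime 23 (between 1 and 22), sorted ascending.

5 7 10 11 14 15 17 19 20 21 22

Square k = 1,…,11 (k and 23−k give the same square):
1²=1, 2²=4, 3²=9, 4²=16, 5²≡2, 6²≡13, 7²≡3, 8²≡18, 9²≡12, 10²≡8, 11²≡6 (mod 23).
The residues are {1, 2, 3, 4, 6, 8, 9, 12, 13, 16, 18}; the non-residues are the remaining 11 nonzero classes.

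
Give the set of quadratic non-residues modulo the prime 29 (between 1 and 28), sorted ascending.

Square k = 1,…,14 (k and 29−k give the same square):
1²=1, 2²=4, 3²=9, 4²=16, 5²=25, 6²≡7, 7²≡20, 8²≡6, 9²≡23, 10²≡13, 11²≡5, 12²≡28, 13²≡24, 14²≡22 (mod 29).
The residues are {1, 4, 5, 6, 7, 9, 13, 16, 20, 22, 23, 24, 25, 28}; the non-residues are the remaining 14 nonzero classes.

2 3 8 10 11 12 14 15 17 18 19 21 26 27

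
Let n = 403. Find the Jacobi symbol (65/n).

0

Reciprocity: 65 ≡ 1 and 403 ≡ 3 (mod 4), so (65/403) = +(403/65).
Reduce top mod 65: now compute (13/65).
Reciprocity: 13 ≡ 1 and 65 ≡ 1 (mod 4), so (13/65) = +(65/13).
Reduce top mod 13: now compute (0/13).
Top reduces to 0: gcd > 1, so the symbol is 0.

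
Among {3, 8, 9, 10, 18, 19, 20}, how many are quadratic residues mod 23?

4

(3/23) = +1 → QR.
(8/23) = +1 → QR.
(9/23) = +1 → QR.
(10/23) = -1 → non-residue.
(18/23) = +1 → QR.
(19/23) = -1 → non-residue.
(20/23) = -1 → non-residue.
Total quadratic residues among the 7: 4.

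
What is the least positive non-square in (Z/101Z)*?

2

(2/101) = −1, so 2 is the smallest positive non-residue mod 101.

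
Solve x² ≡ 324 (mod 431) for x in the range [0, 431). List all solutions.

18, 413

Since 431 ≡ 3 (mod 4), a square root of 324 is 324^((431+1)/4) = 324^108 mod 431.
Repeated squaring: 324^2≡243, 324^4≡2, 324^8≡4, 324^16≡16, 324^32≡256, 324^64≡24 (mod 431).
324^108 = 324^(64+32+8+4) ≡ 18 (mod 431).
Check: 18² = 324 ≡ 324 (mod 431). The two roots are 18 and 413.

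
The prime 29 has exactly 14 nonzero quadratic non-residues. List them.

2,3,8,10,11,12,14,15,17,18,19,21,26,27

Square k = 1,…,14 (k and 29−k give the same square):
1²=1, 2²=4, 3²=9, 4²=16, 5²=25, 6²≡7, 7²≡20, 8²≡6, 9²≡23, 10²≡13, 11²≡5, 12²≡28, 13²≡24, 14²≡22 (mod 29).
The residues are {1, 4, 5, 6, 7, 9, 13, 16, 20, 22, 23, 24, 25, 28}; the non-residues are the remaining 14 nonzero classes.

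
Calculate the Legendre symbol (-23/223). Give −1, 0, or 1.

1

First reduce: -23 ≡ 200 (mod 223).
Pull out 2^3: since 223 ≡ 7 (mod 8), (2/223) = +1, so (2/223)^3 = +1.
Reciprocity: 25 ≡ 1 and 223 ≡ 3 (mod 4), so (25/223) = +(223/25).
Reduce top mod 25: now compute (23/25).
Reciprocity: 23 ≡ 3 and 25 ≡ 1 (mod 4), so (23/25) = +(25/23).
Reduce top mod 23: now compute (2/23).
Pull out 2: since 23 ≡ 7 (mod 8), (2/23) = +1.
Reached (1/23) = 1. Collecting the sign flips along the way, the symbol is +1.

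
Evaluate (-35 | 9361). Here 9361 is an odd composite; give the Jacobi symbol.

1

First reduce: -35 ≡ 9326 (mod 9361).
Pull out 2: since 9361 ≡ 1 (mod 8), (2/9361) = +1.
Reciprocity: 4663 ≡ 3 and 9361 ≡ 1 (mod 4), so (4663/9361) = +(9361/4663).
Reduce top mod 4663: now compute (35/4663).
Reciprocity: 35 ≡ 3 and 4663 ≡ 3 (mod 4), so (35/4663) = −(4663/35).
Reduce top mod 35: now compute (8/35).
Pull out 2^3: since 35 ≡ 3 (mod 8), (2/35) = -1, so (2/35)^3 = -1.
Reached (1/35) = 1. Collecting the sign flips along the way, the symbol is +1.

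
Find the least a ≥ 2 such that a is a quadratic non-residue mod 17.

(2/17) = +1, so 2 is a residue.
(3/17) = −1, so 3 is the smallest positive non-residue mod 17.

3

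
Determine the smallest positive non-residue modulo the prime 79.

(2/79) = +1, so 2 is a residue.
(3/79) = −1, so 3 is the smallest positive non-residue mod 79.

3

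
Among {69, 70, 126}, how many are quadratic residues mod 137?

2

(69/137) = +1 → QR.
(70/137) = -1 → non-residue.
(126/137) = +1 → QR.
Total quadratic residues among the 3: 2.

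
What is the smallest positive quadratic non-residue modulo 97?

(2/97) = +1, so 2 is a residue.
(3/97) = +1, so 3 is a residue.
(4/97) = +1, so 4 is a residue.
(5/97) = −1, so 5 is the smallest positive non-residue mod 97.

5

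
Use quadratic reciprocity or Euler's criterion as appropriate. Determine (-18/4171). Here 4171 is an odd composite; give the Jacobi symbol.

First reduce: -18 ≡ 4153 (mod 4171).
Reciprocity: 4153 ≡ 1 and 4171 ≡ 3 (mod 4), so (4153/4171) = +(4171/4153).
Reduce top mod 4153: now compute (18/4153).
Pull out 2: since 4153 ≡ 1 (mod 8), (2/4153) = +1.
Reciprocity: 9 ≡ 1 and 4153 ≡ 1 (mod 4), so (9/4153) = +(4153/9).
Reduce top mod 9: now compute (4/9).
Pull out 2^2: since 9 ≡ 1 (mod 8), (2/9) = +1, so (2/9)^2 = +1.
Reached (1/9) = 1. Collecting the sign flips along the way, the symbol is +1.

1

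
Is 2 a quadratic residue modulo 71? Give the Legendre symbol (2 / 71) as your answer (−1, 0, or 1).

Euler's criterion: (2/71) ≡ 2^35 (mod 71).
2^2 ≡ 4 (mod 71)
2^4 ≡ 16 (mod 71)
2^8 ≡ 43 (mod 71)
2^16 ≡ 3 (mod 71)
2^32 ≡ 9 (mod 71)
2^35 = 2^(32+2+1) ≡ 1 (mod 71).
Result is 1, so (2/71) = 1.

1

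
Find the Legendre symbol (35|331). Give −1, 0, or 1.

Reciprocity: 35 ≡ 3 and 331 ≡ 3 (mod 4), so (35/331) = −(331/35).
Reduce top mod 35: now compute (16/35).
Pull out 2^4: since 35 ≡ 3 (mod 8), (2/35) = -1, so (2/35)^4 = +1.
Reached (1/35) = 1. Collecting the sign flips along the way, the symbol is -1.

-1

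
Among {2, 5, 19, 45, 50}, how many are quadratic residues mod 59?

(2/59) = -1 → non-residue.
(5/59) = +1 → QR.
(19/59) = +1 → QR.
(45/59) = +1 → QR.
(50/59) = -1 → non-residue.
Total quadratic residues among the 5: 3.

3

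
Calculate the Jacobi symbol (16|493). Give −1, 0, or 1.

Pull out 2^4: since 493 ≡ 5 (mod 8), (2/493) = -1, so (2/493)^4 = +1.
Reached (1/493) = 1. Collecting the sign flips along the way, the symbol is +1.

1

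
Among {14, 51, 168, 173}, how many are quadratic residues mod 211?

(14/211) = +1 → QR.
(51/211) = +1 → QR.
(168/211) = -1 → non-residue.
(173/211) = +1 → QR.
Total quadratic residues among the 4: 3.

3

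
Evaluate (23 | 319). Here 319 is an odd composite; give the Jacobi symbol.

Reciprocity: 23 ≡ 3 and 319 ≡ 3 (mod 4), so (23/319) = −(319/23).
Reduce top mod 23: now compute (20/23).
Pull out 2^2: since 23 ≡ 7 (mod 8), (2/23) = +1, so (2/23)^2 = +1.
Reciprocity: 5 ≡ 1 and 23 ≡ 3 (mod 4), so (5/23) = +(23/5).
Reduce top mod 5: now compute (3/5).
Reciprocity: 3 ≡ 3 and 5 ≡ 1 (mod 4), so (3/5) = +(5/3).
Reduce top mod 3: now compute (2/3).
Pull out 2: since 3 ≡ 3 (mod 8), (2/3) = -1.
Reached (1/3) = 1. Collecting the sign flips along the way, the symbol is +1.

1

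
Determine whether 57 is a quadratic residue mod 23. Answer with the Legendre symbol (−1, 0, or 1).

-1

First reduce: 57 ≡ 11 (mod 23).
Reciprocity: 11 ≡ 3 and 23 ≡ 3 (mod 4), so (11/23) = −(23/11).
Reduce top mod 11: now compute (1/11).
Reached (1/11) = 1. Collecting the sign flips along the way, the symbol is -1.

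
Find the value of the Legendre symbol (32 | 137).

1

Pull out 2^5: since 137 ≡ 1 (mod 8), (2/137) = +1, so (2/137)^5 = +1.
Reached (1/137) = 1. Collecting the sign flips along the way, the symbol is +1.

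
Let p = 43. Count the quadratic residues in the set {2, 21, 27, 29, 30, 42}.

1

(2/43) = -1 → non-residue.
(21/43) = +1 → QR.
(27/43) = -1 → non-residue.
(29/43) = -1 → non-residue.
(30/43) = -1 → non-residue.
(42/43) = -1 → non-residue.
Total quadratic residues among the 6: 1.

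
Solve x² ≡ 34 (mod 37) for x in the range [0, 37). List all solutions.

16, 21

37 ≡ 1 (mod 4), so we find a root by search.
Trying successive values, 16² = 256 ≡ 34 (mod 37). The other root is 37 − 16 = 21.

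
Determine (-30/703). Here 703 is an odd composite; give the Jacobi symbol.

First reduce: -30 ≡ 673 (mod 703).
Reciprocity: 673 ≡ 1 and 703 ≡ 3 (mod 4), so (673/703) = +(703/673).
Reduce top mod 673: now compute (30/673).
Pull out 2: since 673 ≡ 1 (mod 8), (2/673) = +1.
Reciprocity: 15 ≡ 3 and 673 ≡ 1 (mod 4), so (15/673) = +(673/15).
Reduce top mod 15: now compute (13/15).
Reciprocity: 13 ≡ 1 and 15 ≡ 3 (mod 4), so (13/15) = +(15/13).
Reduce top mod 13: now compute (2/13).
Pull out 2: since 13 ≡ 5 (mod 8), (2/13) = -1.
Reached (1/13) = 1. Collecting the sign flips along the way, the symbol is -1.

-1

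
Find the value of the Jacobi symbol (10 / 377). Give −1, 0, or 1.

-1

Pull out 2: since 377 ≡ 1 (mod 8), (2/377) = +1.
Reciprocity: 5 ≡ 1 and 377 ≡ 1 (mod 4), so (5/377) = +(377/5).
Reduce top mod 5: now compute (2/5).
Pull out 2: since 5 ≡ 5 (mod 8), (2/5) = -1.
Reached (1/5) = 1. Collecting the sign flips along the way, the symbol is -1.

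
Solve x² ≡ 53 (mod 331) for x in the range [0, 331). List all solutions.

66, 265

Since 331 ≡ 3 (mod 4), a square root of 53 is 53^((331+1)/4) = 53^83 mod 331.
Repeated squaring: 53^2≡161, 53^4≡103, 53^8≡17, 53^16≡289, 53^32≡109, 53^64≡296 (mod 331).
53^83 = 53^(64+16+2+1) ≡ 265 (mod 331).
Check: 265² = 70225 ≡ 53 (mod 331). The two roots are 66 and 265.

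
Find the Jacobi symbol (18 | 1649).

Pull out 2: since 1649 ≡ 1 (mod 8), (2/1649) = +1.
Reciprocity: 9 ≡ 1 and 1649 ≡ 1 (mod 4), so (9/1649) = +(1649/9).
Reduce top mod 9: now compute (2/9).
Pull out 2: since 9 ≡ 1 (mod 8), (2/9) = +1.
Reached (1/9) = 1. Collecting the sign flips along the way, the symbol is +1.

1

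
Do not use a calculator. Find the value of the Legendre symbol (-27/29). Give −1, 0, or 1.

-1

Euler's criterion: (-27/29) ≡ 2^14 (mod 29).
2^2 ≡ 4 (mod 29)
2^4 ≡ 16 (mod 29)
2^8 ≡ 24 (mod 29)
2^14 = 2^(8+4+2) ≡ 28 (mod 29).
Result is 28 ≡ −1, so (-27/29) = −1.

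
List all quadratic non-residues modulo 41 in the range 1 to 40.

Square k = 1,…,20 (k and 41−k give the same square):
1²=1, 2²=4, 3²=9, 4²=16, 5²=25, 6²=36, 7²≡8, 8²≡23, 9²≡40, 10²≡18, 11²≡39, 12²≡21, 13²≡5, 14²≡32, 15²≡20, 16²≡10, 17²≡2, 18²≡37, 19²≡33, 20²≡31 (mod 41).
The residues are {1, 2, 4, 5, 8, 9, 10, 16, 18, 20, 21, 23, 25, 31, 32, 33, 36, 37, 39, 40}; the non-residues are the remaining 20 nonzero classes.

3 6 7 11 12 13 14 15 17 19 22 24 26 27 28 29 30 34 35 38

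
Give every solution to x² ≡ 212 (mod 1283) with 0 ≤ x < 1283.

436, 847

Since 1283 ≡ 3 (mod 4), a square root of 212 is 212^((1283+1)/4) = 212^321 mod 1283.
Repeated squaring: 212^2≡39, 212^4≡238, 212^8≡192, 212^16≡940, 212^32≡896, 212^64≡941, 212^128≡211, 212^256≡899 (mod 1283).
212^321 = 212^(256+64+1) ≡ 436 (mod 1283).
Check: 436² = 190096 ≡ 212 (mod 1283). The two roots are 436 and 847.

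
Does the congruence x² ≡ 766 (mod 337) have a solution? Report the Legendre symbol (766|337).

-1

First reduce: 766 ≡ 92 (mod 337).
Pull out 2^2: since 337 ≡ 1 (mod 8), (2/337) = +1, so (2/337)^2 = +1.
Reciprocity: 23 ≡ 3 and 337 ≡ 1 (mod 4), so (23/337) = +(337/23).
Reduce top mod 23: now compute (15/23).
Reciprocity: 15 ≡ 3 and 23 ≡ 3 (mod 4), so (15/23) = −(23/15).
Reduce top mod 15: now compute (8/15).
Pull out 2^3: since 15 ≡ 7 (mod 8), (2/15) = +1, so (2/15)^3 = +1.
Reached (1/15) = 1. Collecting the sign flips along the way, the symbol is -1.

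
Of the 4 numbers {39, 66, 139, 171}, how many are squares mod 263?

(39/263) = +1 → QR.
(66/263) = +1 → QR.
(139/263) = -1 → non-residue.
(171/263) = -1 → non-residue.
Total quadratic residues among the 4: 2.

2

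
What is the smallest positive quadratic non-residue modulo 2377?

5

(2/2377) = +1, so 2 is a residue.
(3/2377) = +1, so 3 is a residue.
(4/2377) = +1, so 4 is a residue.
(5/2377) = −1, so 5 is the smallest positive non-residue mod 2377.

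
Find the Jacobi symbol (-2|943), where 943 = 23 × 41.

First reduce: -2 ≡ 941 (mod 943).
Reciprocity: 941 ≡ 1 and 943 ≡ 3 (mod 4), so (941/943) = +(943/941).
Reduce top mod 941: now compute (2/941).
Pull out 2: since 941 ≡ 5 (mod 8), (2/941) = -1.
Reached (1/941) = 1. Collecting the sign flips along the way, the symbol is -1.

-1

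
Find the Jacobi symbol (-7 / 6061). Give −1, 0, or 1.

-1

First reduce: -7 ≡ 6054 (mod 6061).
Pull out 2: since 6061 ≡ 5 (mod 8), (2/6061) = -1.
Reciprocity: 3027 ≡ 3 and 6061 ≡ 1 (mod 4), so (3027/6061) = +(6061/3027).
Reduce top mod 3027: now compute (7/3027).
Reciprocity: 7 ≡ 3 and 3027 ≡ 3 (mod 4), so (7/3027) = −(3027/7).
Reduce top mod 7: now compute (3/7).
Reciprocity: 3 ≡ 3 and 7 ≡ 3 (mod 4), so (3/7) = −(7/3).
Reduce top mod 3: now compute (1/3).
Reached (1/3) = 1. Collecting the sign flips along the way, the symbol is -1.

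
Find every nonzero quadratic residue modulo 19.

1, 4, 5, 6, 7, 9, 11, 16, 17

Square k = 1,…,9 (k and 19−k give the same square):
1²=1, 2²=4, 3²=9, 4²=16, 5²≡6, 6²≡17, 7²≡11, 8²≡7, 9²≡5 (mod 19).
So the quadratic residues mod 19 are {1, 4, 5, 6, 7, 9, 11, 16, 17}.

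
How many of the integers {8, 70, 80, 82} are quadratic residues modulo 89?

2

(8/89) = +1 → QR.
(70/89) = -1 → non-residue.
(80/89) = +1 → QR.
(82/89) = -1 → non-residue.
Total quadratic residues among the 4: 2.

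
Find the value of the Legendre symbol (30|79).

Euler's criterion: (30/79) ≡ 30^39 (mod 79).
30^2 ≡ 31 (mod 79)
30^4 ≡ 13 (mod 79)
30^8 ≡ 11 (mod 79)
30^16 ≡ 42 (mod 79)
30^32 ≡ 26 (mod 79)
30^39 = 30^(32+4+2+1) ≡ 78 (mod 79).
Result is 78 ≡ −1, so (30/79) = −1.

-1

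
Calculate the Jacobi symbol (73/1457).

1

Reciprocity: 73 ≡ 1 and 1457 ≡ 1 (mod 4), so (73/1457) = +(1457/73).
Reduce top mod 73: now compute (70/73).
Pull out 2: since 73 ≡ 1 (mod 8), (2/73) = +1.
Reciprocity: 35 ≡ 3 and 73 ≡ 1 (mod 4), so (35/73) = +(73/35).
Reduce top mod 35: now compute (3/35).
Reciprocity: 3 ≡ 3 and 35 ≡ 3 (mod 4), so (3/35) = −(35/3).
Reduce top mod 3: now compute (2/3).
Pull out 2: since 3 ≡ 3 (mod 8), (2/3) = -1.
Reached (1/3) = 1. Collecting the sign flips along the way, the symbol is +1.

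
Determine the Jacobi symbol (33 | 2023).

Reciprocity: 33 ≡ 1 and 2023 ≡ 3 (mod 4), so (33/2023) = +(2023/33).
Reduce top mod 33: now compute (10/33).
Pull out 2: since 33 ≡ 1 (mod 8), (2/33) = +1.
Reciprocity: 5 ≡ 1 and 33 ≡ 1 (mod 4), so (5/33) = +(33/5).
Reduce top mod 5: now compute (3/5).
Reciprocity: 3 ≡ 3 and 5 ≡ 1 (mod 4), so (3/5) = +(5/3).
Reduce top mod 3: now compute (2/3).
Pull out 2: since 3 ≡ 3 (mod 8), (2/3) = -1.
Reached (1/3) = 1. Collecting the sign flips along the way, the symbol is -1.

-1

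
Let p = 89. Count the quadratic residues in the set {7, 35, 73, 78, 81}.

(7/89) = -1 → non-residue.
(35/89) = -1 → non-residue.
(73/89) = +1 → QR.
(78/89) = +1 → QR.
(81/89) = +1 → QR.
Total quadratic residues among the 5: 3.

3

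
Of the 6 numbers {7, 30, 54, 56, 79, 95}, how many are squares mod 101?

5

(7/101) = -1 → non-residue.
(30/101) = +1 → QR.
(54/101) = +1 → QR.
(56/101) = +1 → QR.
(79/101) = +1 → QR.
(95/101) = +1 → QR.
Total quadratic residues among the 6: 5.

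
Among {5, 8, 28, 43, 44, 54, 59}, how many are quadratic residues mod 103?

(5/103) = -1 → non-residue.
(8/103) = +1 → QR.
(28/103) = +1 → QR.
(43/103) = -1 → non-residue.
(44/103) = -1 → non-residue.
(54/103) = -1 → non-residue.
(59/103) = +1 → QR.
Total quadratic residues among the 7: 3.

3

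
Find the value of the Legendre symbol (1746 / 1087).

Euler's criterion: (1746/1087) ≡ 659^543 (mod 1087).
659^2 ≡ 568 (mod 1087)
659^4 ≡ 872 (mod 1087)
659^8 ≡ 571 (mod 1087)
659^16 ≡ 1028 (mod 1087)
659^32 ≡ 220 (mod 1087)
659^64 ≡ 572 (mod 1087)
659^128 ≡ 1084 (mod 1087)
659^256 ≡ 9 (mod 1087)
659^512 ≡ 81 (mod 1087)
659^543 = 659^(512+16+8+4+2+1) ≡ 1086 (mod 1087).
Result is 1086 ≡ −1, so (1746/1087) = −1.

-1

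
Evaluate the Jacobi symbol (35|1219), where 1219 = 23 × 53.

Reciprocity: 35 ≡ 3 and 1219 ≡ 3 (mod 4), so (35/1219) = −(1219/35).
Reduce top mod 35: now compute (29/35).
Reciprocity: 29 ≡ 1 and 35 ≡ 3 (mod 4), so (29/35) = +(35/29).
Reduce top mod 29: now compute (6/29).
Pull out 2: since 29 ≡ 5 (mod 8), (2/29) = -1.
Reciprocity: 3 ≡ 3 and 29 ≡ 1 (mod 4), so (3/29) = +(29/3).
Reduce top mod 3: now compute (2/3).
Pull out 2: since 3 ≡ 3 (mod 8), (2/3) = -1.
Reached (1/3) = 1. Collecting the sign flips along the way, the symbol is -1.

-1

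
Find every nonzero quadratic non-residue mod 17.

3 5 6 7 10 11 12 14

Square k = 1,…,8 (k and 17−k give the same square):
1²=1, 2²=4, 3²=9, 4²=16, 5²≡8, 6²≡2, 7²≡15, 8²≡13 (mod 17).
The residues are {1, 2, 4, 8, 9, 13, 15, 16}; the non-residues are the remaining 8 nonzero classes.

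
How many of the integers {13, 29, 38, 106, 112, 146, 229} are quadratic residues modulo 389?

(13/389) = +1 → QR.
(29/389) = -1 → non-residue.
(38/389) = -1 → non-residue.
(106/389) = +1 → QR.
(112/389) = +1 → QR.
(146/389) = -1 → non-residue.
(229/389) = -1 → non-residue.
Total quadratic residues among the 7: 3.

3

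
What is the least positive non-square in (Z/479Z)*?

(2/479) = +1, so 2 is a residue.
(3/479) = +1, so 3 is a residue.
(4/479) = +1, so 4 is a residue.
(5/479) = +1, so 5 is a residue.
(6/479) = +1, so 6 is a residue.
(7/479) = +1, so 7 is a residue.
(8/479) = +1, so 8 is a residue.
(9/479) = +1, so 9 is a residue.
(10/479) = +1, so 10 is a residue.
(11/479) = +1, so 11 is a residue.
(12/479) = +1, so 12 is a residue.
(13/479) = −1, so 13 is the smallest positive non-residue mod 479.

13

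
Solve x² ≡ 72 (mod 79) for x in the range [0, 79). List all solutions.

Since 79 ≡ 3 (mod 4), a square root of 72 is 72^((79+1)/4) = 72^20 mod 79.
Repeated squaring: 72^2≡49, 72^4≡31, 72^8≡13, 72^16≡11 (mod 79).
72^20 = 72^(16+4) ≡ 25 (mod 79).
Check: 25² = 625 ≡ 72 (mod 79). The two roots are 25 and 54.

25, 54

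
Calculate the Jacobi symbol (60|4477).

-1

Pull out 2^2: since 4477 ≡ 5 (mod 8), (2/4477) = -1, so (2/4477)^2 = +1.
Reciprocity: 15 ≡ 3 and 4477 ≡ 1 (mod 4), so (15/4477) = +(4477/15).
Reduce top mod 15: now compute (7/15).
Reciprocity: 7 ≡ 3 and 15 ≡ 3 (mod 4), so (7/15) = −(15/7).
Reduce top mod 7: now compute (1/7).
Reached (1/7) = 1. Collecting the sign flips along the way, the symbol is -1.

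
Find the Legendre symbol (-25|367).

-1

Euler's criterion: (-25/367) ≡ 342^183 (mod 367).
342^2 ≡ 258 (mod 367)
342^4 ≡ 137 (mod 367)
342^8 ≡ 52 (mod 367)
342^16 ≡ 135 (mod 367)
342^32 ≡ 242 (mod 367)
342^64 ≡ 211 (mod 367)
342^128 ≡ 114 (mod 367)
342^183 = 342^(128+32+16+4+2+1) ≡ 366 (mod 367).
Result is 366 ≡ −1, so (-25/367) = −1.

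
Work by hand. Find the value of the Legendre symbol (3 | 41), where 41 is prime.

-1

Euler's criterion: (3/41) ≡ 3^20 (mod 41).
3^2 ≡ 9 (mod 41)
3^4 ≡ 40 (mod 41)
3^8 ≡ 1 (mod 41)
3^16 ≡ 1 (mod 41)
3^20 = 3^(16+4) ≡ 40 (mod 41).
Result is 40 ≡ −1, so (3/41) = −1.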